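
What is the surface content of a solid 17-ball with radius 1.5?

|∂B_17(1.5)| = 531441·π^8/3203200 ≈ 1574.24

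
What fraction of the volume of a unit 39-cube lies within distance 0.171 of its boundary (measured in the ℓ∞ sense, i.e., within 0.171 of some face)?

The inner cube has side 1-2·0.171 = 0.658 and volume (0.658)^39 ≈ 8.143e-08, so the shell holds 0.9999999186 of the volume.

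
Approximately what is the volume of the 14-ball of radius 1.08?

The n-ball volume is π^(n/2)·r^n/Γ(n/2+1). With n=14, r=1.08: V ≈ 1.76016.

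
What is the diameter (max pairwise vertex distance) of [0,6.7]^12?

Diagonal = √12 · 6.7 ≈ 23.2095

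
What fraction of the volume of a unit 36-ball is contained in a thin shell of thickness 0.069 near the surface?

Shell fraction = 1 - (1-0.069)^36 ≈ 0.923759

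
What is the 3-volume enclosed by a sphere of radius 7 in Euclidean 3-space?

The n-ball volume is π^(n/2)·r^n/Γ(n/2+1). With n=3, r=7: V = 1372·π/3 ≈ 1436.76.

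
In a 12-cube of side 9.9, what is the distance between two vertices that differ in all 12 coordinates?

d = √(9.9² + 9.9² + ... + 9.9²) [12 terms] = √(12·9.9²) = 9.9√12 ≈ 34.2946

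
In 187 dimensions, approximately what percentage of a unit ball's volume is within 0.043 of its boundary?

1 - (1-0.043)^187 ≈ 0.999731 ≈ 99.9731%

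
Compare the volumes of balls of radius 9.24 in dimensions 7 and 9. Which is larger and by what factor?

V_7(9.24) ≈ 2.71697e+07, V_9(9.24) ≈ 1.61944e+09. The 9-ball is larger by a factor of 59.6.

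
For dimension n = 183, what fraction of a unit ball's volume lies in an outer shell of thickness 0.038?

1 - (1-0.038)^183 ≈ 0.999166 ≈ 99.92%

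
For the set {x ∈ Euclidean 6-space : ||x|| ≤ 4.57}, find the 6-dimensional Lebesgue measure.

V_6(4.57) = π^(6/2) · (4.57)^6 / Γ(6/2 + 1) ≈ 47075.6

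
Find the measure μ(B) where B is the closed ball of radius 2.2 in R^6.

Volume = π^{6/2}·(2.2)^6/Γ(4) ≈ 585.915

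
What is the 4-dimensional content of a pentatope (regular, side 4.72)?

V_4 = √(5) · 4.72^4 / (4! · 2^(4/2)) ≈ 11.5606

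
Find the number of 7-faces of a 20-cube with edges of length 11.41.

An n-cube has C(n,k)·2^(n-k) k-faces. Here C(20,7)·2^13 = 77520·8192 = 635043840.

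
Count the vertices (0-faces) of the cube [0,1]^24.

Number of vertices = 2^24 = 16777216.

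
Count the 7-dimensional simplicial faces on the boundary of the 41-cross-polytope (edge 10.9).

Each 7-face is the convex hull of 8 vertices, one chosen as ±e_i from each of 8 distinct axes: 2^8·C(41,8) = 24460350720.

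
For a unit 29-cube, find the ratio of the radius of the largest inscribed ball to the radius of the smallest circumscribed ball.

r_in / r_out = (1/2) / (1√29/2) = 1/√29 ≈ 0.185695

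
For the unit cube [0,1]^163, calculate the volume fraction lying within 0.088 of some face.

Shell fraction = 1 - (1-0.176)^163 ≈ 1 - 1.978e-14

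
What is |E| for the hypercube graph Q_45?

Each of the 2^45 = 35184372088832 vertices has degree 45; total edges = 45·2^45/2 = 791648371998720.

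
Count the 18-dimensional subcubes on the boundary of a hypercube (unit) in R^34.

An n-cube has C(n,k)·2^(n-k) k-faces. Here C(34,18)·2^16 = 2203961430·65536 = 144438816276480.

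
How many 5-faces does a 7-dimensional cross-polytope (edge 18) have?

f_5(7-orthoplex) = 2^6 · (7 choose 6) = 448.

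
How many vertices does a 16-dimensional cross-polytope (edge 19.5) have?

An n-cross-polytope has 2n vertices; here n = 16, giving 32.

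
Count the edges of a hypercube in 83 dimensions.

Each of the 2^83 = 9671406556917033397649408 vertices has degree 83; total edges = 83·2^83/2 = 401363372112056886002450432.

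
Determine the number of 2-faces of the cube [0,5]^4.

f_2(4-cube) = (4 choose 2) · 2^2 = 24.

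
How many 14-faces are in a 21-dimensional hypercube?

An n-cube has C(n,k)·2^(n-k) k-faces. Here C(21,14)·2^7 = 116280·128 = 14883840.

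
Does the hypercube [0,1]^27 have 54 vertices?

False. The 27-cube has 2^27 = 134217728 vertices.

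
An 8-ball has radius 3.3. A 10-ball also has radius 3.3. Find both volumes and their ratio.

V_8(3.3) ≈ 57082.1. V_10(3.3) ≈ 390578. Ratio V_8/V_10 ≈ 0.1461.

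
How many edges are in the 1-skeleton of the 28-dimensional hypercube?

The 28-cube has n·2^(n-1) = 28·2^27 = 28·134217728 = 3758096384 edges.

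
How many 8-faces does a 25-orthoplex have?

Each 8-face is the convex hull of 9 vertices, one chosen as ±e_i from each of 9 distinct axes: 2^9·C(25,9) = 1046003200.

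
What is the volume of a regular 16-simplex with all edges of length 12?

Volume = 12^16 · √(17/2^16) / 16! ≈ 142.32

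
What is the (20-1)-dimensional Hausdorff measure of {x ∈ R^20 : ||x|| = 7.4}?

S_20(7.4) = 2·π^(20/2)·(7.4)^19 / Γ(20/2) ≈ 1.6911e+16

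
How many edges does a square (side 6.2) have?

Each of the 2^2 = 4 vertices has degree 2; total edges = 2·2^2/2 = 4.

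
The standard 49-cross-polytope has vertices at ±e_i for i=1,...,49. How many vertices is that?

Number of vertices = 2n = 98.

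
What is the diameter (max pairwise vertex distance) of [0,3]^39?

||(3,3,...,3)|| = √(39)·3 ≈ 18.735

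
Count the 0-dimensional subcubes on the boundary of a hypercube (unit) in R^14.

An n-cube has C(n,k)·2^(n-k) k-faces. Here C(14,0)·2^14 = 1·16384 = 16384.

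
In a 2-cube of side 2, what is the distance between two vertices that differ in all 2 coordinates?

Diagonal = √2 · 2 ≈ 2.82843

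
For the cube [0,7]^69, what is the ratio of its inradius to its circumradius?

Ratio = (s/2)/(s√69/2) = 69^(-1/2) ≈ 0.120386.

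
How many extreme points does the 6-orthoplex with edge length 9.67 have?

The vertices are ±e_1, ..., ±e_6, so there are 2·6 = 12.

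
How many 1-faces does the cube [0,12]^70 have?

The 70-cube has n·2^(n-1) = 70·2^69 = 70·590295810358705651712 = 41320706725109395619840 edges.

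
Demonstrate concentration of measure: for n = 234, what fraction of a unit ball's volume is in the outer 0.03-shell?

1 - (1-0.03)^234 ≈ 0.999197 ≈ 99.92%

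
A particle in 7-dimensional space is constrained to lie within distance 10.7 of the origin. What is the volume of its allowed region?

V_7(10.7) = π^(7/2) · (10.7)^7 / Γ(7/2 + 1) ≈ 7.58694e+07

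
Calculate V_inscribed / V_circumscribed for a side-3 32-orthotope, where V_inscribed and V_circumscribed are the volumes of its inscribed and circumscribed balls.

V_in/V_out = n^(-n/2) = 32^(-32/2) ≈ 8.27181e-25.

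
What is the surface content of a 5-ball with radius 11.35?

S = n·V_n(r)/r = 5·V_5(11.35)/11.35 (volume-to-surface relation), giving 436769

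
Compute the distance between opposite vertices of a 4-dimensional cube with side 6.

||(6,6,...,6)|| = √(4)·6 = 12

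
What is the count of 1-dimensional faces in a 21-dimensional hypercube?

Number of 1-faces = C(21,1) · 2^(21-1) = 21 · 1048576 = 22020096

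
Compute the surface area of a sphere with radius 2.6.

The surface area of an n-ball is 2π^(n/2) r^(n-1) / Γ(n/2). For n=3, r=2.6: 4πr² = 4π·(2.6)² ≈ 84.9487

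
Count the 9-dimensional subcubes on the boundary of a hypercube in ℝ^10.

f_9(10-cube) = (10 choose 9) · 2^1 = 20.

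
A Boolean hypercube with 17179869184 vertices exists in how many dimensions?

The n-cube has 2^n vertices, and 17179869184 = 2^34, so n = 34.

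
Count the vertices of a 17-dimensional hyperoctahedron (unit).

Number of vertices = 2n = 34.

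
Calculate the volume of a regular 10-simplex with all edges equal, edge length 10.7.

For a regular n-simplex with edge a, V = (a^n / n!)·√((n+1)/2^n). With a=10.7, n=10: V ≈ 561.851.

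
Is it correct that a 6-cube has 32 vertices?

False. The 6-cube has 2^6 = 64 vertices.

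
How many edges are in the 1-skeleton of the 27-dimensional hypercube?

Each of the 2^27 = 134217728 vertices has degree 27; total edges = 27·2^27/2 = 1811939328.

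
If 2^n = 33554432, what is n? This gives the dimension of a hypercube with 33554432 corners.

2^n = 33554432 ⇒ n = log_2(33554432) = 25.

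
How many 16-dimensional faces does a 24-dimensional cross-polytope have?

Number of 16-faces = 2^(16+1) · C(24,16+1) = 131072 · 346104 = 45364543488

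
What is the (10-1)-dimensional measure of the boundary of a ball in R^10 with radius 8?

S_10(8) = 2·π^(10/2)·(8)^9 / Γ(10/2) = 33554432·π^5/3 ≈ 3.42277e+09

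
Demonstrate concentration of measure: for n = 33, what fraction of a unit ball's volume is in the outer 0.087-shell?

1 - (1-0.087)^33 ≈ 0.950394 ≈ 95.04%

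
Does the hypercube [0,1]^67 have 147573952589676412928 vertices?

True. The 67-cube has 2^67 = 147573952589676412928 vertices.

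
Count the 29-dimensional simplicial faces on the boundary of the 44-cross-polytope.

f_29(44-orthoplex) = 2^30 · (44 choose 30) = 123432859528249475072.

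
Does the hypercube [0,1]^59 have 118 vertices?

False. The 59-cube has 2^59 = 576460752303423488 vertices.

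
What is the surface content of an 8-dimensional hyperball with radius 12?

S_8(12) = 2·π^(8/2)·(12)^7 / Γ(8/2) = 11943936·π^4 ≈ 1.16345e+09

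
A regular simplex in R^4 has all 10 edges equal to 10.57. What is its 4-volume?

Volume = 10.57^4 · √(5/2^4) / 4! ≈ 290.746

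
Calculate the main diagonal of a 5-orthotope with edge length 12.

The space diagonal of an n-cube of side s is s√n. Here 12·√5 ≈ 26.8328.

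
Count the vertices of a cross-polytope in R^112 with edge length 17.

The vertices are ±e_1, ..., ±e_112, so there are 2·112 = 224.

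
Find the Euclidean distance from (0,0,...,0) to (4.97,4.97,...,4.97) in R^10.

Diagonal = √10 · 4.97 ≈ 15.7165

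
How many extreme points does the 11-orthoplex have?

The vertices are ±e_1, ..., ±e_11, so there are 2·11 = 22.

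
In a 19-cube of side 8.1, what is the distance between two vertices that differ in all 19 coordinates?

d = √(8.1² + 8.1² + ... + 8.1²) [19 terms] = √(19·8.1²) = 8.1√19 ≈ 35.3071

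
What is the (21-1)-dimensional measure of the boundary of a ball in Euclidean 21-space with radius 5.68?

|∂B_21(5.68)| ≈ 3.57877e+14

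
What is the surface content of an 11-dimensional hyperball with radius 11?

The surface area of an n-ball is 2π^(n/2) r^(n-1) / Γ(n/2). For n=11, r=11: 1659995174464·π^5/945 ≈ 5.37557e+11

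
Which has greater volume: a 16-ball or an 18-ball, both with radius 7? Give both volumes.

V_16(7) ≈ 7.82073e+12. V_18(7) ≈ 1.33767e+14. The 18-ball is larger.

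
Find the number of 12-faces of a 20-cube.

f_12(20-cube) = (20 choose 12) · 2^8 = 32248320.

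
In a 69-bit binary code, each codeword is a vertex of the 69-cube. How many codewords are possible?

Each vertex is a binary string of length 69, so there are 2^69 = 590295810358705651712.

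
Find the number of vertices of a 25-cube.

Number of vertices = 2^25 = 33554432.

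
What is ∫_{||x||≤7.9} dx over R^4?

Volume = π^{4/2}·(7.9)^4/Γ(3) ≈ 19221.1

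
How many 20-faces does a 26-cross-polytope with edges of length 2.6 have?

Number of 20-faces = 2^(20+1) · C(26,20+1) = 2097152 · 65780 = 137950658560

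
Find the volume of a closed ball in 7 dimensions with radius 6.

The n-ball volume is π^(n/2)·r^n/Γ(n/2+1). With n=7, r=6: V = 1492992·π^3/35 ≈ 1.32263e+06.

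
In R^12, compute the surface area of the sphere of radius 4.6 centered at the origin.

S = n·V_n(r)/r = 12·V_12(4.6)/4.6 (volume-to-surface relation), giving 3.12669e+08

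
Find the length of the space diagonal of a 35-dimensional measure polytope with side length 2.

The space diagonal of an n-cube of side s is s√n. Here 2·√35 ≈ 11.8322.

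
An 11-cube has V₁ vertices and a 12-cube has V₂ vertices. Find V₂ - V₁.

V₁ = 2^11 = 2048. V₂ = 2^12 = 4096. V₂ - V₁ = 2048.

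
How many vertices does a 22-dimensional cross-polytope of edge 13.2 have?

The vertices are ±e_1, ..., ±e_22, so there are 2·22 = 44.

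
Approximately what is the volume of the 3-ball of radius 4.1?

V_3(4.1) = π^(3/2) · (4.1)^3 / Γ(3/2 + 1) ≈ 288.696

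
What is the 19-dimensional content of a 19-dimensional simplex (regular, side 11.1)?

V = (11.1^19 / 19!) · √((19+1) / 2^19) ≈ 3.68784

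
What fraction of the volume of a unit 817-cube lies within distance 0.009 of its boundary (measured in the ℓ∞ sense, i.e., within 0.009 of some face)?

1 - (1 - 2·0.009)^817 = 1 - 0.982^817 ≈ 0.999999641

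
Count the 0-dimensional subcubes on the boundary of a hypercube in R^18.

Number of 0-faces = C(18,0) · 2^(18-0) = 1 · 262144 = 262144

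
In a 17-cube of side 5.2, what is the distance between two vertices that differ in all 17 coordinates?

The space diagonal of an n-cube of side s is s√n. Here 5.2·√17 ≈ 21.4401.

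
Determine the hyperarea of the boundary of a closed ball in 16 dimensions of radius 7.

The surface area of an n-ball is 2π^(n/2) r^(n-1) / Γ(n/2). For n=16, r=7: 678223072849·π^8/360 ≈ 1.78759e+13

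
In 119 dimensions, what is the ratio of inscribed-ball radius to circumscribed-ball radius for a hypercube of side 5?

Ratio = (s/2)/(s√119/2) = 119^(-1/2) ≈ 0.0916698.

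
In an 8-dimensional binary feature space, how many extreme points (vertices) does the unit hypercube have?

Each vertex is a binary string of length 8, so there are 2^8 = 256.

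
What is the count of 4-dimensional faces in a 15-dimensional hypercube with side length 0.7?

f_4(15-cube) = (15 choose 4) · 2^11 = 2795520.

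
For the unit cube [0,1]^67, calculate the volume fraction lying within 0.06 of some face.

Shell fraction = 1 - (1-0.12)^67 ≈ 0.999809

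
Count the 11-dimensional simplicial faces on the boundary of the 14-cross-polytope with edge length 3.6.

An n-cross-polytope has 2^(k+1)·C(n,k+1) k-faces. Here 2^12·C(14,12) = 4096·91 = 372736.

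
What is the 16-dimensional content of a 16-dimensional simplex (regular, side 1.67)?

For a regular n-simplex with edge a, V = (a^n / n!)·√((n+1)/2^n). With a=1.67, n=16: V ≈ 2.81727e-12.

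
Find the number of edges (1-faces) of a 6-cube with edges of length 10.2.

An n-cube has C(n,k)·2^(n-k) k-faces. Here C(6,1)·2^5 = 6·32 = 192.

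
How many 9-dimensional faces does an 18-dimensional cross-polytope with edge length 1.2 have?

Each 9-face is the convex hull of 10 vertices, one chosen as ±e_i from each of 10 distinct axes: 2^10·C(18,10) = 44808192.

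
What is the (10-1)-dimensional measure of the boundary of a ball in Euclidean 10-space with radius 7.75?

|∂B_10(7.75)| ≈ 2.57207e+09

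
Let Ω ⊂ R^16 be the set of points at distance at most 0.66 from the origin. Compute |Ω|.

Volume = π^{16/2}·(0.66)^16/Γ(9) ≈ 0.000305057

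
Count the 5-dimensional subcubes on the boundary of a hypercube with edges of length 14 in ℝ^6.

Number of 5-faces = C(6,5) · 2^(6-5) = 6 · 2 = 12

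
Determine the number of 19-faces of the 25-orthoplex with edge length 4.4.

Number of 19-faces = 2^(19+1) · C(25,19+1) = 1048576 · 53130 = 55710842880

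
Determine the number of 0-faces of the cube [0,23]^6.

f_0(6-cube) = (6 choose 0) · 2^6 = 64.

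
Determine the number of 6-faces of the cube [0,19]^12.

An n-cube has C(n,k)·2^(n-k) k-faces. Here C(12,6)·2^6 = 924·64 = 59136.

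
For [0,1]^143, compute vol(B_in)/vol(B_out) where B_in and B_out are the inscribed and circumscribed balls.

V_in/V_out = n^(-n/2) = 143^(-143/2) ≈ 7.8248e-155.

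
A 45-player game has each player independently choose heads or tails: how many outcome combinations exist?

An n-cube has 2^n vertices; for n = 45 that is 2^45 = 35184372088832.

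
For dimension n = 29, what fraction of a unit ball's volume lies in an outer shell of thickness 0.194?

1 - (1-0.194)^29 ≈ 0.998078 ≈ 99.81%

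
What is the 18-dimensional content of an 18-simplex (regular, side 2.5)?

Volume = 2.5^18 · √(19/2^18) / 18! ≈ 1.93502e-11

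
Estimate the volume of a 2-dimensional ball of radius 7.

V = 49·π ≈ 153.938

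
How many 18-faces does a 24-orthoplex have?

Each 18-face is the convex hull of 19 vertices, one chosen as ±e_i from each of 19 distinct axes: 2^19·C(24,19) = 22284337152.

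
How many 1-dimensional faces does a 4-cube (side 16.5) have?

Choose 1 of 4 axes to span the face (C(4,1) = 4 ways), then fix each of the remaining 3 coordinates at one of its two extreme values (2^3 = 8 ways): 4·8 = 32.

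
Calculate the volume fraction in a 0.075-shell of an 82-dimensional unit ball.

Shell fraction = 1 - (1-0.075)^82 ≈ 0.998327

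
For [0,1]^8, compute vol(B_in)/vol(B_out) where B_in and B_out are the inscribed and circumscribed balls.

V_in / V_out = (r_in/r_out)^8 = (1/√8)^8 = 8^(-8/2) ≈ 0.000244141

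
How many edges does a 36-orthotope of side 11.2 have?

Number of 1-faces = C(36,1)·2^(36-1) = 36·34359738368 = 1236950581248.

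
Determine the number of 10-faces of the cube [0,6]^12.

An n-cube has C(n,k)·2^(n-k) k-faces. Here C(12,10)·2^2 = 66·4 = 264.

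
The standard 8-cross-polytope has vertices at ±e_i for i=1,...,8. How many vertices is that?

An n-cross-polytope has 2n vertices; here n = 8, giving 16.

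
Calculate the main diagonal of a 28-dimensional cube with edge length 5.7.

d = √(5.7² + 5.7² + ... + 5.7²) [28 terms] = √(28·5.7²) = 5.7√28 ≈ 30.1616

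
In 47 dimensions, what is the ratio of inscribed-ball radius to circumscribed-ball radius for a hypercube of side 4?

r_in = 4/2 (half the side); r_out = 4√47/2 (half the diagonal). Ratio = 1/√47 ≈ 0.145865.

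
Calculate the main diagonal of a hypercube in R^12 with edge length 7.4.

d = √(7.4² + 7.4² + ... + 7.4²) [12 terms] = √(12·7.4²) = 7.4√12 ≈ 25.6344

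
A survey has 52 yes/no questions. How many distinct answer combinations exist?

An n-cube has 2^n vertices; for n = 52 that is 2^52 = 4503599627370496.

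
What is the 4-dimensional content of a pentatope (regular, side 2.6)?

V_4 = √(5) · 2.6^4 / (4! · 2^(4/2)) ≈ 1.06441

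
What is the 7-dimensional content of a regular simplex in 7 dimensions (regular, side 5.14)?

V_7 = √(8) · 5.14^7 / (7! · 2^(7/2)) ≈ 4.70166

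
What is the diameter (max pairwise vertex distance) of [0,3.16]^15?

Diagonal = √15 · 3.16 ≈ 12.2386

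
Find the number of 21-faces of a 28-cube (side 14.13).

An n-cube has C(n,k)·2^(n-k) k-faces. Here C(28,21)·2^7 = 1184040·128 = 151557120.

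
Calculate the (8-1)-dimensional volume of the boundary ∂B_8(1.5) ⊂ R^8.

The surface area of an n-ball is 2π^(n/2) r^(n-1) / Γ(n/2). For n=8, r=1.5: 729·π^4/128 ≈ 554.775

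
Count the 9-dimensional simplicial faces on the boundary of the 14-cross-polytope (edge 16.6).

f_9(14-orthoplex) = 2^10 · (14 choose 10) = 1025024.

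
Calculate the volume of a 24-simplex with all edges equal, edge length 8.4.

For a regular n-simplex with edge a, V = (a^n / n!)·√((n+1)/2^n). With a=8.4, n=24: V ≈ 2.99645e-05.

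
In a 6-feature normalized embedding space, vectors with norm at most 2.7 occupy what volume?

V_6(2.7) = π^(6/2) · (2.7)^6 / Γ(6/2 + 1) ≈ 2002.08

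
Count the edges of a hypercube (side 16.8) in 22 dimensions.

Number of 1-faces = C(22,1)·2^(22-1) = 22·2097152 = 46137344.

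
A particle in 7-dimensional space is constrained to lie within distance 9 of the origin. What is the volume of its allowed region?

The n-ball volume is π^(n/2)·r^n/Γ(n/2+1). With n=7, r=9: V = 25509168·π^3/35 ≈ 2.25984e+07.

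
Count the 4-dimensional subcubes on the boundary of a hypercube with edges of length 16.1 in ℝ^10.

Choose 4 of 10 axes to span the face (C(10,4) = 210 ways), then fix each of the remaining 6 coordinates at one of its two extreme values (2^6 = 64 ways): 210·64 = 13440.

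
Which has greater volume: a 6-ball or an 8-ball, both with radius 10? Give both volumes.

V_6(10) ≈ 5.16771e+06. V_8(10) ≈ 4.05871e+08. The 8-ball is larger.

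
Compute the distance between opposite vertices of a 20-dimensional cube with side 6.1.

||(6.1,6.1,...,6.1)|| = √(20)·6.1 ≈ 27.28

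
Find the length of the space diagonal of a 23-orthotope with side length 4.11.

||(4.11,4.11,...,4.11)|| = √(23)·4.11 ≈ 19.7109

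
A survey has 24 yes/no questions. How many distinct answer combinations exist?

An n-cube has 2^n vertices; for n = 24 that is 2^24 = 16777216.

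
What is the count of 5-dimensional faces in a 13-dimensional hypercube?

f_5(13-cube) = (13 choose 5) · 2^8 = 329472.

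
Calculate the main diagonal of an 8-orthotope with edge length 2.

d = √(2² + 2² + ... + 2²) [8 terms] = √(8·2²) = 2√8 ≈ 5.65685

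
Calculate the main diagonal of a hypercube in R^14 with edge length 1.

Diagonal = √14 · 1 ≈ 3.74166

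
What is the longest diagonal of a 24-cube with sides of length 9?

d = √(9² + 9² + ... + 9²) [24 terms] = √(24·9²) = 9√24 ≈ 44.0908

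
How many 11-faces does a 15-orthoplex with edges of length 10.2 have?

An n-cross-polytope has 2^(k+1)·C(n,k+1) k-faces. Here 2^12·C(15,12) = 4096·455 = 1863680.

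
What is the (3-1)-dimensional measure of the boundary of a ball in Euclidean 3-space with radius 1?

|∂B_3(1)| = 4πr² = 4π·(1)² ≈ 12.5664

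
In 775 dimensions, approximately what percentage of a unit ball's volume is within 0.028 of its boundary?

1 - (1-0.028)^775 ≈ 1 - 2.763e-10 ≈ (100 - 2.76e-08)%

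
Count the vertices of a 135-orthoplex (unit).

The 135-dimensional cross-polytope has 2n = 2·135 = 270 vertices.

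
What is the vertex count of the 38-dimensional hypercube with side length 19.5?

Each vertex is a binary string of length 38, so there are 2^38 = 274877906944.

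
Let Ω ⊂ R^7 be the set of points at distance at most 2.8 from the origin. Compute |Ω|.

V_7(2.8) = π^(7/2) · (2.8)^7 / Γ(7/2 + 1) ≈ 6375.09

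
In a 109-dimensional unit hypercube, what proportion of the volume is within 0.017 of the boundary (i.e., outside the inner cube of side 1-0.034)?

Shell fraction = 1 - (1-0.034)^109 ≈ 0.976959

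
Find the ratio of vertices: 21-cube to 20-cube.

The 21-cube has 2^21 = 2097152 vertices. The 20-cube has 2^20 = 1048576 vertices. Ratio: 2097152/1048576 = 2.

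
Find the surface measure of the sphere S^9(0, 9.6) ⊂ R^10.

|∂B_10(9.6)| ≈ 1.76608e+10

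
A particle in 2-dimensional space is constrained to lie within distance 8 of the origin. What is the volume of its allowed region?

V_2(8) = π^(2/2) · (8)^2 / Γ(2/2 + 1) = 64·π ≈ 201.062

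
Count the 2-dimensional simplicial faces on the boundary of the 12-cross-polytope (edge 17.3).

f_2(12-orthoplex) = 2^3 · (12 choose 3) = 1760.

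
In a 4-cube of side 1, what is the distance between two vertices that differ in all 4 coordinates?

Diagonal = √4 · 1 = 2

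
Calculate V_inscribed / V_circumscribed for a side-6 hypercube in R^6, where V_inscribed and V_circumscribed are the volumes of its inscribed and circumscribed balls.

The radii are 6/2 and 6√6/2, so the volume ratio is (1/√6)^6 = 6^{-6/2} ≈ 0.00462963.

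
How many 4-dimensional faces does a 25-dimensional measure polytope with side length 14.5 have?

Number of 4-faces = C(25,4) · 2^(25-4) = 12650 · 2097152 = 26528972800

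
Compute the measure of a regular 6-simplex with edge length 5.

V = (5^6 / 6!) · √((6+1) / 2^6) ≈ 7.17706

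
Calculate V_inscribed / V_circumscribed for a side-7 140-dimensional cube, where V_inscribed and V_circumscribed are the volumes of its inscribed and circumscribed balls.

Volume scales as r^n, and r_in/r_out = 1/√140, giving (1/√140)^140 ≈ 5.90252e-151.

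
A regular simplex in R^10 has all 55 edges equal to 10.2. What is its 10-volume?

V_10 = √(11) · 10.2^10 / (10! · 2^(10/2)) ≈ 348.165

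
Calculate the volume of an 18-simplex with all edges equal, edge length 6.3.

For a regular n-simplex with edge a, V = (a^n / n!)·√((n+1)/2^n). With a=6.3, n=18: V ≈ 0.000325009.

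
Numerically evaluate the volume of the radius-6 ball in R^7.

V = 1492992·π^3/35 ≈ 1.32263e+06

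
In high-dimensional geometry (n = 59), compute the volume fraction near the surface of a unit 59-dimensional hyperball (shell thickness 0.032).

1 - (1-0.032)^59 ≈ 0.853227 ≈ 85.32%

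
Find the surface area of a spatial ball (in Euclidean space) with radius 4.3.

The surface area of an n-ball is 2π^(n/2) r^(n-1) / Γ(n/2). For n=3, r=4.3: 4πr² = 4π·(4.3)² ≈ 232.352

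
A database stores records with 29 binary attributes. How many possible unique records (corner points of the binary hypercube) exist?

Each vertex is a binary string of length 29, so there are 2^29 = 536870912.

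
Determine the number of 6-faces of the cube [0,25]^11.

An n-cube has C(n,k)·2^(n-k) k-faces. Here C(11,6)·2^5 = 462·32 = 14784.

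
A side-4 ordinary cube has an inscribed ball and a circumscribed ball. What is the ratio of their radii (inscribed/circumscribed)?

r_in = 4/2 (half the side); r_out = 4√3/2 (half the diagonal). Ratio = 1/√3 ≈ 0.57735.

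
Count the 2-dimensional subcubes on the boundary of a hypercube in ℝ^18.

Number of 2-faces = C(18,2) · 2^(18-2) = 153 · 65536 = 10027008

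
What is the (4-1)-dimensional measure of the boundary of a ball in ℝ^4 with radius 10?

|∂B_4(10)| = 2000·π^2 ≈ 19739.2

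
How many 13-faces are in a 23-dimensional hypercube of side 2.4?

Choose 13 of 23 axes to span the face (C(23,13) = 1144066 ways), then fix each of the remaining 10 coordinates at one of its two extreme values (2^10 = 1024 ways): 1144066·1024 = 1171523584.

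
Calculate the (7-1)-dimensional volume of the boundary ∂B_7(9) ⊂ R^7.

|∂B_7(9)| = 2834352·π^3/5 ≈ 1.75765e+07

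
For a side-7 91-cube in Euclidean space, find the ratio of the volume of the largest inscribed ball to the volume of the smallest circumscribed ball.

The radii are 7/2 and 7√91/2, so the volume ratio is (1/√91)^91 = 91^{-91/2} ≈ 7.30494e-90.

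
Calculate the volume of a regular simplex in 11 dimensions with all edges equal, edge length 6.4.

For a regular n-simplex with edge a, V = (a^n / n!)·√((n+1)/2^n). With a=6.4, n=11: V ≈ 1.41498.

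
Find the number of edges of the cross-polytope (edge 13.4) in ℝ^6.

An n-cross-polytope has 2^(k+1)·C(n,k+1) k-faces. Here 2^2·C(6,2) = 4·15 = 60.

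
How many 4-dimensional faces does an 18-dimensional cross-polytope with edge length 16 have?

An n-cross-polytope has 2^(k+1)·C(n,k+1) k-faces. Here 2^5·C(18,5) = 32·8568 = 274176.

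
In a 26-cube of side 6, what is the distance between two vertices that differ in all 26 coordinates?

The space diagonal of an n-cube of side s is s√n. Here 6·√26 ≈ 30.5941.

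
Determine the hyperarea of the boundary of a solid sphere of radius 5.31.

|∂B_3(5.31)| = 4πr² = 4π·(5.31)² ≈ 354.323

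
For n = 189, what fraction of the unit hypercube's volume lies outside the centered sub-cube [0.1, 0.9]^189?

Shell fraction = 1 - (1-0.2)^189 ≈ 1 - 4.831e-19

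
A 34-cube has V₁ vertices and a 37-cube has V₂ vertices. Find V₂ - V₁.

V₁ = 2^34 = 17179869184. V₂ = 2^37 = 137438953472. V₂ - V₁ = 120259084288.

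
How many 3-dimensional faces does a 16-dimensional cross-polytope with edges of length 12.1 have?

An n-cross-polytope has 2^(k+1)·C(n,k+1) k-faces. Here 2^4·C(16,4) = 16·1820 = 29120.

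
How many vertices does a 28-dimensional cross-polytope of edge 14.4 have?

Number of vertices = 2n = 56.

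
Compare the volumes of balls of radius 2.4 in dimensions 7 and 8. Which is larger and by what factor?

V_7(2.4) ≈ 2167, V_8(2.4) ≈ 4467.64. The 8-ball is larger by a factor of 2.062.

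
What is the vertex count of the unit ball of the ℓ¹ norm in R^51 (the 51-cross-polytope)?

The vertices are ±e_1, ..., ±e_51, so there are 2·51 = 102.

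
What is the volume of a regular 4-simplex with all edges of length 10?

V_4 = √(5) · 10^4 / (4! · 2^(4/2)) ≈ 232.924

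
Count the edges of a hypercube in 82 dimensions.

Each of the 2^82 = 4835703278458516698824704 vertices has degree 82; total edges = 82·2^82/2 = 198263834416799184651812864.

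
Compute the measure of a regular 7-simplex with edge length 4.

V = (4^7 / 7!) · √((7+1) / 2^7) ≈ 0.812698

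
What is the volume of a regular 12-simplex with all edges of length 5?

For a regular n-simplex with edge a, V = (a^n / n!)·√((n+1)/2^n). With a=5, n=12: V ≈ 0.0287141.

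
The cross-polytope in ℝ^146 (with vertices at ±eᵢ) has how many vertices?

The vertices are ±e_1, ..., ±e_146, so there are 2·146 = 292.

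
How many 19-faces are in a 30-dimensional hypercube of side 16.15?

f_19(30-cube) = (30 choose 19) · 2^11 = 111876710400.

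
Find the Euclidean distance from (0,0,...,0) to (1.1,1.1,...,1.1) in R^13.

||(1.1,1.1,...,1.1)|| = √(13)·1.1 ≈ 3.96611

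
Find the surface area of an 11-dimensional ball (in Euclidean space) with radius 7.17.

|∂B_11(7.17)| ≈ 7.44199e+09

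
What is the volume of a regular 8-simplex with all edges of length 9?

Volume = 9^8 · √(9/2^8) / 8! ≈ 200.18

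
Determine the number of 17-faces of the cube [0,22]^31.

Number of 17-faces = C(31,17) · 2^(31-17) = 265182525 · 16384 = 4344750489600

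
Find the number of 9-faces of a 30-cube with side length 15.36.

Number of 9-faces = C(30,9) · 2^(30-9) = 14307150 · 2097152 = 30004268236800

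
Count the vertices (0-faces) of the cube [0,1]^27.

Each vertex is a binary string of length 27, so there are 2^27 = 134217728.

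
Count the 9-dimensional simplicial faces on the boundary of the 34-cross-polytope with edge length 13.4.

An n-cross-polytope has 2^(k+1)·C(n,k+1) k-faces. Here 2^10·C(34,10) = 1024·131128140 = 134275215360.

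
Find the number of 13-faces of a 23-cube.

Choose 13 of 23 axes to span the face (C(23,13) = 1144066 ways), then fix each of the remaining 10 coordinates at one of its two extreme values (2^10 = 1024 ways): 1144066·1024 = 1171523584.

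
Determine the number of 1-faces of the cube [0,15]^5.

Choose 1 of 5 axes to span the face (C(5,1) = 5 ways), then fix each of the remaining 4 coordinates at one of its two extreme values (2^4 = 16 ways): 5·16 = 80.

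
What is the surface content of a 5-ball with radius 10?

|∂B_5(10)| = 80000·π^2/3 ≈ 263189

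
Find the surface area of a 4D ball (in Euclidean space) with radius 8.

S_4(8) = 2·π^(4/2)·(8)^3 / Γ(4/2) = 1024·π^2 ≈ 10106.5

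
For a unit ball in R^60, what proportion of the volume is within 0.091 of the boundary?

1 - (1-0.091)^60 ≈ 0.996735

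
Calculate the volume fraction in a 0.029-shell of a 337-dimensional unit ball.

1 - (1-0.029)^337 ≈ 0.999951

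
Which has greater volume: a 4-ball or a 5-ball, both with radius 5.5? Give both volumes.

V_4(5.5) ≈ 4515.65. V_5(5.5) ≈ 26491.8. The 5-ball is larger.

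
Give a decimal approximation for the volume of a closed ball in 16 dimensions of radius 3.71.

The n-ball volume is π^(n/2)·r^n/Γ(n/2+1). With n=16, r=3.71: V ≈ 3.03152e+08.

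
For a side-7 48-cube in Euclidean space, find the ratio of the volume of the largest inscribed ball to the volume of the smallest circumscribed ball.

The radii are 7/2 and 7√48/2, so the volume ratio is (1/√48)^48 = 48^{-48/2} ≈ 4.469e-41.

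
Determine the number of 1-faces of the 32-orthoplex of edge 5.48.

Number of 1-faces = 2^(1+1) · C(32,1+1) = 4 · 496 = 1984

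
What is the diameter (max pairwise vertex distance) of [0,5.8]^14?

Diagonal = √14 · 5.8 ≈ 21.7016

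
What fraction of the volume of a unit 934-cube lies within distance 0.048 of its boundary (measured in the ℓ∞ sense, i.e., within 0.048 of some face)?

Shell fraction = 1 - (1-0.096)^934 ≈ 1 - 1.152e-41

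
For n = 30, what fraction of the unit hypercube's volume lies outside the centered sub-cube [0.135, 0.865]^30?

Shell fraction = 1 - (1-0.27)^30 ≈ 0.999921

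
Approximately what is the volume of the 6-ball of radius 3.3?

Volume = π^{6/2}·(3.3)^6/Γ(4) ≈ 6673.94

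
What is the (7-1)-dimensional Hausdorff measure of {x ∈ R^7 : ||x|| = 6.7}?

S_7(6.7) = 2·π^(7/2)·(6.7)^6 / Γ(7/2) ≈ 2.99176e+06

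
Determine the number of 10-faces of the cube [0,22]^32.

An n-cube has C(n,k)·2^(n-k) k-faces. Here C(32,10)·2^22 = 64512240·4194304 = 270583946280960.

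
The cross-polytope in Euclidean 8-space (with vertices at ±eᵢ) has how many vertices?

An n-cross-polytope has 2n vertices; here n = 8, giving 16.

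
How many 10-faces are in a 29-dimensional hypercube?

Number of 10-faces = C(29,10) · 2^(29-10) = 20030010 · 524288 = 10501493882880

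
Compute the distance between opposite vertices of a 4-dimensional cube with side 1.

d = √(1² + 1² + ... + 1²) [4 terms] = √(4·1²) = 1√4 = 2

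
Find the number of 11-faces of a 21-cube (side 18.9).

An n-cube has C(n,k)·2^(n-k) k-faces. Here C(21,11)·2^10 = 352716·1024 = 361181184.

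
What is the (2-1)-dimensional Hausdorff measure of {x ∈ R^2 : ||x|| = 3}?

S_2(3) = 2·π^(2/2)·(3)^1 / Γ(2/2) = 2πr = 2π·3 ≈ 18.8496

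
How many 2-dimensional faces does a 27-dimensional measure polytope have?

An n-cube has C(n,k)·2^(n-k) k-faces. Here C(27,2)·2^25 = 351·33554432 = 11777605632.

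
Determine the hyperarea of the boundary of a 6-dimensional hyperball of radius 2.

S_6(2) = 2·π^(6/2)·(2)^5 / Γ(6/2) = 32·π^3 ≈ 992.201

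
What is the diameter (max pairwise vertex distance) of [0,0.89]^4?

d = √(0.89² + 0.89² + ... + 0.89²) [4 terms] = √(4·0.89²) = 0.89√4 = 1.78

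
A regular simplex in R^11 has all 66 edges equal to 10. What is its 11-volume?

V_11 = √(12) · 10^11 / (11! · 2^(11/2)) ≈ 191.765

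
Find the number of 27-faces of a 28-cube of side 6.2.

Number of 27-faces = C(28,27) · 2^(28-27) = 28 · 2 = 56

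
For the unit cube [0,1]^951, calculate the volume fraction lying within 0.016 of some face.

Shell fraction = 1 - (1-0.032)^951 ≈ 1 - 3.694e-14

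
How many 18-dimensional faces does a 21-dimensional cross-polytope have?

Number of 18-faces = 2^(18+1) · C(21,18+1) = 524288 · 210 = 110100480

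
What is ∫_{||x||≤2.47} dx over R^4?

The n-ball volume is π^(n/2)·r^n/Γ(n/2+1). With n=4, r=2.47: V ≈ 183.678.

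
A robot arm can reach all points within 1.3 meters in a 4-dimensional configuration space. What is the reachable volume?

The n-ball volume is π^(n/2)·r^n/Γ(n/2+1). With n=4, r=1.3: V ≈ 14.0943.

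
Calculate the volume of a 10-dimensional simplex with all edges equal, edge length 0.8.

V_10 = √(11) · 0.8^10 / (10! · 2^(10/2)) ≈ 3.06678e-09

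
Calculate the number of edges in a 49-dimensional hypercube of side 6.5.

The 49-cube has n·2^(n-1) = 49·2^48 = 49·281474976710656 = 13792273858822144 edges.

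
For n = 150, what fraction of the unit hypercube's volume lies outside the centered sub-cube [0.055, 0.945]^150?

The inner cube has side 1-2·0.055 = 0.89 and volume (0.89)^150 ≈ 2.562e-08, so the shell holds 0.9999999744 of the volume.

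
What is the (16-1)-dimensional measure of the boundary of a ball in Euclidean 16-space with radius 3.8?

S_16(3.8) = 2·π^(16/2)·(3.8)^15 / Γ(16/2) ≈ 1.87306e+09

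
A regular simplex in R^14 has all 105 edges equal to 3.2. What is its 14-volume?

For a regular n-simplex with edge a, V = (a^n / n!)·√((n+1)/2^n). With a=3.2, n=14: V ≈ 4.09758e-06.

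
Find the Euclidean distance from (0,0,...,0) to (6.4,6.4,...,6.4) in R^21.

||(6.4,6.4,...,6.4)|| = √(21)·6.4 ≈ 29.3285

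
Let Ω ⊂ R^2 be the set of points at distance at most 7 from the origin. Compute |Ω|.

Volume = π^{2/2}·(7)^2/Γ(2) = 49·π ≈ 153.938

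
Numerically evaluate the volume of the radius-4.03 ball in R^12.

V_12(4.03) = π^(12/2) · (4.03)^12 / Γ(12/2 + 1) ≈ 2.45035e+07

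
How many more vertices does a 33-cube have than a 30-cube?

The 33-cube has 2^33 = 8589934592 vertices. The 30-cube has 2^30 = 1073741824 vertices. Difference: 8589934592 - 1073741824 = 7516192768.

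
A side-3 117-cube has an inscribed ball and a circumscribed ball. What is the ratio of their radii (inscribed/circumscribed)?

Ratio = (s/2)/(s√117/2) = 117^(-1/2) ≈ 0.09245.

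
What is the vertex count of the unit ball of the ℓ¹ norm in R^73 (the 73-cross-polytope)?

An n-cross-polytope has 2n vertices; here n = 73, giving 146.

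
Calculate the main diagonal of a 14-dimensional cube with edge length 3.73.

||(3.73,3.73,...,3.73)|| = √(14)·3.73 ≈ 13.9564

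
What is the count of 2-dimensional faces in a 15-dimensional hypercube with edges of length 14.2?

An n-cube has C(n,k)·2^(n-k) k-faces. Here C(15,2)·2^13 = 105·8192 = 860160.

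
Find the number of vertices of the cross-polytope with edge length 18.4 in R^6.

Number of 0-faces = 2^(0+1) · C(6,0+1) = 2 · 6 = 12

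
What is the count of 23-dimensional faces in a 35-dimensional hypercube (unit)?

Number of 23-faces = C(35,23) · 2^(35-23) = 834451800 · 4096 = 3417914572800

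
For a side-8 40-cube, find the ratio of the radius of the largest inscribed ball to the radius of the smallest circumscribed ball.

Ratio = (s/2)/(s√40/2) = 40^(-1/2) ≈ 0.158114.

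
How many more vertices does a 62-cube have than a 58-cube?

The 62-cube has 2^62 = 4611686018427387904 vertices. The 58-cube has 2^58 = 288230376151711744 vertices. Difference: 4611686018427387904 - 288230376151711744 = 4323455642275676160.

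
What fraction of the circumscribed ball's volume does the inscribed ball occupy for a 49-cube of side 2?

The radii are 2/2 and 2√49/2, so the volume ratio is (1/√49)^49 = 49^{-49/2} ≈ 3.89221e-42.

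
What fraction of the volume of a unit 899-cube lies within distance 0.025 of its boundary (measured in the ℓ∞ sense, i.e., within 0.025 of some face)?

Shell fraction = 1 - (1-0.05)^899 ≈ 1 - 9.409e-21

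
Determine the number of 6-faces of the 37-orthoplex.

Number of 6-faces = 2^(6+1) · C(37,6+1) = 128 · 10295472 = 1317820416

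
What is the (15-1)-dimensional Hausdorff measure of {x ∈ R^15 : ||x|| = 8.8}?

The surface area of an n-ball is 2π^(n/2) r^(n-1) / Γ(n/2). For n=15, r=8.8: 9.55605e+13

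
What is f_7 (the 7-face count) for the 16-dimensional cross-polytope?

Each 7-face is the convex hull of 8 vertices, one chosen as ±e_i from each of 8 distinct axes: 2^8·C(16,8) = 3294720.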